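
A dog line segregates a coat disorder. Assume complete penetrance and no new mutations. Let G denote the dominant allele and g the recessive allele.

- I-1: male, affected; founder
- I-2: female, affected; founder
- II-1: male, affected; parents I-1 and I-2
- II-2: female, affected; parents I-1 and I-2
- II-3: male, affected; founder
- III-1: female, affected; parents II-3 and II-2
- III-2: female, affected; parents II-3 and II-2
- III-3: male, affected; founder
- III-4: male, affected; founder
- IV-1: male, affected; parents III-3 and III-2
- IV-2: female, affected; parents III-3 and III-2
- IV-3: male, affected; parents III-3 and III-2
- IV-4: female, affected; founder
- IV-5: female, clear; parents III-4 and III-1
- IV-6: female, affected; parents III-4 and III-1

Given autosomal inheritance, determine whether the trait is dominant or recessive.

III-4 and III-1 are both affected yet have a clear child IV-5. Under a recessive model two affected parents are homozygous and every child would be affected, so the trait cannot be recessive.

dominant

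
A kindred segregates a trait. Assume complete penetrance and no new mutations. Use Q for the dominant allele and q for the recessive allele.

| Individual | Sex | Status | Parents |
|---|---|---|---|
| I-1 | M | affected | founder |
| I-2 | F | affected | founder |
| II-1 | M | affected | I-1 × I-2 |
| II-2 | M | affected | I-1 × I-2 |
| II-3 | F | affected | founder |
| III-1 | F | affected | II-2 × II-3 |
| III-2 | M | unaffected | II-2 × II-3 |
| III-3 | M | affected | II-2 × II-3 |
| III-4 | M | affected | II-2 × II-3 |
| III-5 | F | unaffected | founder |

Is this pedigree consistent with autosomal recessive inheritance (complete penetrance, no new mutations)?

Under autosomal recessive, III-2 (unaffected, male) cannot arise from II-2 (affected) × II-3 (affected).

No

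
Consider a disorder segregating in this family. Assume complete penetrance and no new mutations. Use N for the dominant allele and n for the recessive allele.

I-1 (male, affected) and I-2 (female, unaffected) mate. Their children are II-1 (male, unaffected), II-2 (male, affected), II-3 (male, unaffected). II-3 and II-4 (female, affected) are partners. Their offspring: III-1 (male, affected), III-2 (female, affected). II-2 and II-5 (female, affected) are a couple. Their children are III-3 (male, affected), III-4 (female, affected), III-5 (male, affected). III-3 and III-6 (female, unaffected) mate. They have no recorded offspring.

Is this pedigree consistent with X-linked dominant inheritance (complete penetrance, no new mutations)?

Under X-linked dominant, II-2 (affected, male) cannot arise from I-1 (affected) × I-2 (unaffected).

No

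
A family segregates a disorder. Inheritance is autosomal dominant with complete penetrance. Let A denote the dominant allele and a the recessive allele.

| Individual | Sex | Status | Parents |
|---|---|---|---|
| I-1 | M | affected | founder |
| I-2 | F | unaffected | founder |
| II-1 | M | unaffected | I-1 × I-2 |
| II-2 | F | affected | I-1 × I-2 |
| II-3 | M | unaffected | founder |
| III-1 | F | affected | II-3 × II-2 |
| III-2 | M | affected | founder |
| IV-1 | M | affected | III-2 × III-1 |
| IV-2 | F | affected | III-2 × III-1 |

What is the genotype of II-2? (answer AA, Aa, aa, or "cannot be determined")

From phenotype alone, II-2 is AA or Aa.
II-2 is affected so carries A and received a from I-2 (aa), so II-2 is Aa.

Aa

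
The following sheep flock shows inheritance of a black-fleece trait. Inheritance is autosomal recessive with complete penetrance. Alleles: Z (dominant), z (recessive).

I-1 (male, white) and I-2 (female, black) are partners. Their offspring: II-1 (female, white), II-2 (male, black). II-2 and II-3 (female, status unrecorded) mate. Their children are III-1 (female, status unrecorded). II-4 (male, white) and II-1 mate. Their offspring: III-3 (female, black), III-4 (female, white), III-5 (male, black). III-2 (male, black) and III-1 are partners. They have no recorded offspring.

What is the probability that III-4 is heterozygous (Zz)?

II-4 is white so carries Z and passed z to III-3 (zz), so II-4 is Zz.
II-1 is white so carries Z and received z from I-2 (zz), so II-1 is Zz.
Their cross gives offspring ratios 1/4 ZZ : 1/2 Zz : 1/4 zz. Conditioning on III-4 being white, P(Zz) = 1/2 / 3/4 = 2/3.

2/3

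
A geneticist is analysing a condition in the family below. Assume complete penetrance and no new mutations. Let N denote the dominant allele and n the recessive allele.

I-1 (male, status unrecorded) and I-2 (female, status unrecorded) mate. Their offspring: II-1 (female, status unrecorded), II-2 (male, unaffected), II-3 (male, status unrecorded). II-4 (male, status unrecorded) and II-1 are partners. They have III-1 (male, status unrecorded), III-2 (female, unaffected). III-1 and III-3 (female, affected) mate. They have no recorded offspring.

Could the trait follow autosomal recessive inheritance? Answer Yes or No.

Yes

A consistent assignment under autosomal recessive exists: I-1 NN, I-2 NN, II-1 NN, II-2 NN, II-3 NN, II-4 NN, III-1 NN, III-2 NN, III-3 nn.
In this assignment every recorded phenotype matches its genotype and every non-founder's genotype is obtainable from its parents' genotypes, so the pedigree is consistent.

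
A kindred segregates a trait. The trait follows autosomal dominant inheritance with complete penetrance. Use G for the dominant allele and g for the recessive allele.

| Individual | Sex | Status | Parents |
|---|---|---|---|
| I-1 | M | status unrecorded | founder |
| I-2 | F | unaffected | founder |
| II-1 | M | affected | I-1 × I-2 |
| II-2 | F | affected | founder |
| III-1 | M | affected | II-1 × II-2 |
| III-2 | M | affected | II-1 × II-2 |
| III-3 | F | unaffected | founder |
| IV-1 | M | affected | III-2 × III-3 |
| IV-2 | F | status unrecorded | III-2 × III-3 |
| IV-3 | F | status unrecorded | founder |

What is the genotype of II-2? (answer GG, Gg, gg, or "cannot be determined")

II-2's phenotype allows GG or Gg, and no parent or child forces a single allele at both positions; consistent genotype assignments exist with II-2 as GG or Gg.

cannot be determined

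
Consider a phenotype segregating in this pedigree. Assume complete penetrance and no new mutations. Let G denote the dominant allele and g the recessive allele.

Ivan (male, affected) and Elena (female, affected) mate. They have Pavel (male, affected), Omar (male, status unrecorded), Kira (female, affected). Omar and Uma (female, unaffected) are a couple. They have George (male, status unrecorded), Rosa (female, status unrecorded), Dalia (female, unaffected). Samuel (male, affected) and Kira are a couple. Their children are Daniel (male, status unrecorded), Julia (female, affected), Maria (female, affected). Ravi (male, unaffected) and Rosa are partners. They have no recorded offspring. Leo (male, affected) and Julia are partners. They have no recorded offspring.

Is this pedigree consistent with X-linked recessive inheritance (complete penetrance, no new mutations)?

A consistent assignment under X-linked recessive exists: Ivan X^g Y, Elena X^g X^g, Pavel X^g Y, Omar X^g Y, Kira X^g X^g, Uma X^G X^G, Samuel X^g Y, George X^G Y, Rosa X^G X^g, Dalia X^G X^g, Ravi X^G Y, Daniel X^g Y, Julia X^g X^g, Maria X^g X^g, Leo X^g Y.
In this assignment every recorded phenotype matches its genotype and every non-founder's genotype is obtainable from its parents' genotypes, so the pedigree is consistent.

Yes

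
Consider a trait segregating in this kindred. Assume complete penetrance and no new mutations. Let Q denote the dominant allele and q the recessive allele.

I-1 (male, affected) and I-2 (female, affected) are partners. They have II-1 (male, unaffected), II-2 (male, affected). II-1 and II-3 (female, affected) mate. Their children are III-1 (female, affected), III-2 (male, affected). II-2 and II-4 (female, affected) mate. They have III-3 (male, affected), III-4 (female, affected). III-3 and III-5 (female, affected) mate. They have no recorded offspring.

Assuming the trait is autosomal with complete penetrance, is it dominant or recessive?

I-1 and I-2 are both affected yet have an unaffected child II-1. Under a recessive model two affected parents are homozygous and every child would be affected, so the trait cannot be recessive.

dominant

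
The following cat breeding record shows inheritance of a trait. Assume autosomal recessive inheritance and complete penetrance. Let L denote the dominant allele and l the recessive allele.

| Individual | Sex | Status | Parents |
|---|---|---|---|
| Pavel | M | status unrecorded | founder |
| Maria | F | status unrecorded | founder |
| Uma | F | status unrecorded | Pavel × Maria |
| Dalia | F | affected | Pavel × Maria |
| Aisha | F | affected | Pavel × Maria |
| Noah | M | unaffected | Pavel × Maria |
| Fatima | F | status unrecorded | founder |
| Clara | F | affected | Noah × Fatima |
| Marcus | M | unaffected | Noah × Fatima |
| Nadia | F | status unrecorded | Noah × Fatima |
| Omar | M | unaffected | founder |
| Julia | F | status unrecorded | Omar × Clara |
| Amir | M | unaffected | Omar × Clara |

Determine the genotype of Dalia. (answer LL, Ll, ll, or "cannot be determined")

ll

Dalia is affected, so Dalia is ll.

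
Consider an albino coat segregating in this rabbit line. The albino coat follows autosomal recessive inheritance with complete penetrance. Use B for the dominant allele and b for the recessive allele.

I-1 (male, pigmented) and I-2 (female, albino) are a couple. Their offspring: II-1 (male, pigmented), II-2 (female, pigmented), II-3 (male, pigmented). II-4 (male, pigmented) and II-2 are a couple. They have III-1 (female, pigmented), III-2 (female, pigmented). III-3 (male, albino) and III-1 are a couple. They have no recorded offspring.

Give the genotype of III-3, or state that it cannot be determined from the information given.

III-3 is albino, so III-3 is bb.

bb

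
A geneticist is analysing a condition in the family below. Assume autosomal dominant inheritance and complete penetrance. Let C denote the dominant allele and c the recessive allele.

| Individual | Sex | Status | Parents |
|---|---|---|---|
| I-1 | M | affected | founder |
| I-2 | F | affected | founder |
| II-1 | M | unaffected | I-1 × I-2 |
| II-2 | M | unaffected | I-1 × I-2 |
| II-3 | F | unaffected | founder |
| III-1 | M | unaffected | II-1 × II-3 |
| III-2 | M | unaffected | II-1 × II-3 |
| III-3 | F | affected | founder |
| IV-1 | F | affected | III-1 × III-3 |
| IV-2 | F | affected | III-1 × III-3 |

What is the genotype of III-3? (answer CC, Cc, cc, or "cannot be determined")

cannot be determined

III-3's phenotype allows CC or Cc, and no parent or child forces a single allele at both positions; consistent genotype assignments exist with III-3 as CC or Cc.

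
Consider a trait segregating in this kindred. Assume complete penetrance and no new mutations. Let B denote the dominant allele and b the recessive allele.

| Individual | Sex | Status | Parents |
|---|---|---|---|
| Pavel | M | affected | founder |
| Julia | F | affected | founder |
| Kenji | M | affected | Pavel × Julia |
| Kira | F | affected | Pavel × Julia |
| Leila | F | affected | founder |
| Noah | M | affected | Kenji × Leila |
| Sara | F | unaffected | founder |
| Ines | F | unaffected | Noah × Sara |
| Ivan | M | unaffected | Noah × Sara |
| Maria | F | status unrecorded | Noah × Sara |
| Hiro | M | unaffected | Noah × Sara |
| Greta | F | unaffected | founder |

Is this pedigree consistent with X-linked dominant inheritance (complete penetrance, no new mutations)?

No

Under X-linked dominant, Ines (unaffected, female) cannot arise from Noah (affected) × Sara (unaffected).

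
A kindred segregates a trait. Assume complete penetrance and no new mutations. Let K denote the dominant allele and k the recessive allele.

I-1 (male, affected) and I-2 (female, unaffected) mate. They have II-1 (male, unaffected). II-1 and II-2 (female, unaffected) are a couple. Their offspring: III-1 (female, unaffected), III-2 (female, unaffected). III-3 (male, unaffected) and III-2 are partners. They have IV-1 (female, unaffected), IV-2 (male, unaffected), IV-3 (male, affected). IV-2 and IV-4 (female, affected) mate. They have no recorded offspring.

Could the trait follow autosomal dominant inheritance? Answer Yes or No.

No

Under autosomal dominant, IV-3 (affected, male) cannot arise from III-3 (unaffected) × III-2 (unaffected).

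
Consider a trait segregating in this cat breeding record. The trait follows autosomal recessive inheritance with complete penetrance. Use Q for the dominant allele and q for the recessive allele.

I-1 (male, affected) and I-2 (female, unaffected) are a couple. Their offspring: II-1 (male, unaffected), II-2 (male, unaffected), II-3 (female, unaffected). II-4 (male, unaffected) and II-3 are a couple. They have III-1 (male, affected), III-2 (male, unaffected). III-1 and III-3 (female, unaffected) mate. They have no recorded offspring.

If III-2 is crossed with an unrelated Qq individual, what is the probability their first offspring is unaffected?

5/6

II-4 is unaffected so carries Q and passed q to III-1 (qq), so II-4 is Qq.
II-3 is unaffected so carries Q and received q from I-1 (qq), so II-3 is Qq.
III-2 is an unaffected offspring of II-4 (Qq) × II-3 (Qq), whose cross gives 1/4 QQ : 1/2 Qq : 1/4 qq; conditioning on being unaffected, III-2 is QQ with probability 1/3, Qq with probability 2/3.
Summing over parental genotype combinations, P(offspring is unaffected) = 1/3·1 + 2/3·3/4 = 5/6.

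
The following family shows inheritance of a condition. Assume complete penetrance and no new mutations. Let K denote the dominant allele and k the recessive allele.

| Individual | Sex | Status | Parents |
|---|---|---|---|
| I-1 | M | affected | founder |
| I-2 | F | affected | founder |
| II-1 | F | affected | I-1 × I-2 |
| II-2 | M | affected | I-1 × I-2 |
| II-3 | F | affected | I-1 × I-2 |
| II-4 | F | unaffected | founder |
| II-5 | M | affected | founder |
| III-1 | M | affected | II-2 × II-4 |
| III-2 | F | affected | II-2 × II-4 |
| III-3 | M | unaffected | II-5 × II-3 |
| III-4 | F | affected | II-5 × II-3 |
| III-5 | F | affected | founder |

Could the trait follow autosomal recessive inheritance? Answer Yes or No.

No

Under autosomal recessive, III-3 (unaffected, male) cannot arise from II-5 (affected) × II-3 (affected).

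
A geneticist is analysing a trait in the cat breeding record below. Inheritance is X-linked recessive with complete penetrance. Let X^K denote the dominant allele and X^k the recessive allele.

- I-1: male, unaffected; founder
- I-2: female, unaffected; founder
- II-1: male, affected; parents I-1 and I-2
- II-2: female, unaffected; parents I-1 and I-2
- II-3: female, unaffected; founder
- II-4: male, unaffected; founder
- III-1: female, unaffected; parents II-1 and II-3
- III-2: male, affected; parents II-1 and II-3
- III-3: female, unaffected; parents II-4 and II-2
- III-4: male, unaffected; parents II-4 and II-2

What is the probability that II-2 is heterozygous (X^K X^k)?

I-1 is unaffected, so I-1 is X^K Y.
I-2 is unaffected so carries K and passed k to II-1 (X^k Y), so I-2 is X^K X^k.
Their cross gives offspring ratios 1/2 X^K X^K : 1/2 X^K X^k. Conditioning on II-2 being unaffected, P(X^K X^k) = 1/2 / 1 = 1/2 before taking II-2's own offspring into account.
II-4 is unaffected, so II-4 is X^K Y.
Now use II-2's offspring. Probability of each recorded status — unaffected son III-4: 1/2 if II-2 is X^K X^k, 1 if X^K X^K. (III-3: equally likely either way, so uninformative.)
Bayes: P(X^K X^k) = 1/2·1/2 / (1/2·1/2 + 1/2·1) = 1/3.

1/3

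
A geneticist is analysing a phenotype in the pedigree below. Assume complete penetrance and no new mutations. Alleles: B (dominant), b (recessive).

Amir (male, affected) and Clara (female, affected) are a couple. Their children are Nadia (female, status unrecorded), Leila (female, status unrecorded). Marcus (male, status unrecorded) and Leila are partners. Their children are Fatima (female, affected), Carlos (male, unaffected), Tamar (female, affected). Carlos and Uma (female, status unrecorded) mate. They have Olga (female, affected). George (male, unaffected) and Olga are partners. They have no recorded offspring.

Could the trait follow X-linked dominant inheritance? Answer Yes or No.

A consistent assignment under X-linked dominant exists: Amir X^B Y, Clara X^B X^b, Nadia X^B X^B, Leila X^B X^b, Marcus X^B Y, Fatima X^B X^B, Carlos X^b Y, Tamar X^B X^B, Uma X^B X^B, Olga X^B X^b, George X^b Y.
In this assignment every recorded phenotype matches its genotype and every non-founder's genotype is obtainable from its parents' genotypes, so the pedigree is consistent.

Yes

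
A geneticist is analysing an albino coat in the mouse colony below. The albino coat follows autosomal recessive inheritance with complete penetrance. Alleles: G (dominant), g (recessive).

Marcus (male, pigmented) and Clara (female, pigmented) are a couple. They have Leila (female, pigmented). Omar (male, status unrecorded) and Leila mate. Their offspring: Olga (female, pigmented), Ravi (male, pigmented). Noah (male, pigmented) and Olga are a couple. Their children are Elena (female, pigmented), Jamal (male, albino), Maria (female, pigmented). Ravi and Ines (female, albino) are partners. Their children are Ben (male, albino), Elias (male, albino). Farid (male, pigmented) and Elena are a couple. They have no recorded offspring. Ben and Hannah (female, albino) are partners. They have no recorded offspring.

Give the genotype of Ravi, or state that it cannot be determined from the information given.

Gg

From phenotype alone, Ravi is GG or Gg.
Ravi is pigmented so carries G and passed g to Ben (gg), so Ravi is Gg.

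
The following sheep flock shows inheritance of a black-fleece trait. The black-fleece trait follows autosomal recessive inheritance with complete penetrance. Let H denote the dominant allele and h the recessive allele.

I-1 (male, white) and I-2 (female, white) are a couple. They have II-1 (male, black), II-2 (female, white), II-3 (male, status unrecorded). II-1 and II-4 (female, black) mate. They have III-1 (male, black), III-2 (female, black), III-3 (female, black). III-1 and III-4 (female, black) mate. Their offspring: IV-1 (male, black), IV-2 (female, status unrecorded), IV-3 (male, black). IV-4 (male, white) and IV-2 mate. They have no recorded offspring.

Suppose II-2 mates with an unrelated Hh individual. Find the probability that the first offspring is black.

I-1 is white so carries H and passed h to II-1 (hh), so I-1 is Hh.
I-2 is white so carries H and passed h to II-1 (hh), so I-2 is Hh.
II-2 is a white offspring of I-1 (Hh) × I-2 (Hh), whose cross gives 1/4 HH : 1/2 Hh : 1/4 hh; conditioning on being white, II-2 is HH with probability 1/3, Hh with probability 2/3.
Summing over parental genotype combinations, P(offspring is black) = 2/3·1/4 = 1/6.

1/6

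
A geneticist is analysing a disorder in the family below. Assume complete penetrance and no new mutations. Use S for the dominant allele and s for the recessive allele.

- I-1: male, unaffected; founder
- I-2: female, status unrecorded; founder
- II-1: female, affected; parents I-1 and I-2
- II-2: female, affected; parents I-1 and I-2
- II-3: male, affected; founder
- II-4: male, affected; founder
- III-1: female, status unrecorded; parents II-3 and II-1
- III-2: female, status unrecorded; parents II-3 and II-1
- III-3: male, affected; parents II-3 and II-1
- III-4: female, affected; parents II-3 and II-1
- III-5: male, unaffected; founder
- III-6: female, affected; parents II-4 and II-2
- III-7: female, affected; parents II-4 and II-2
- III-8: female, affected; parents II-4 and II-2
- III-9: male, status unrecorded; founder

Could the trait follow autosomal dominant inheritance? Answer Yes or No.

A consistent assignment under autosomal dominant exists: I-1 ss, I-2 SS, II-1 Ss, II-2 Ss, II-3 SS, II-4 SS, III-1 SS, III-2 SS, III-3 SS, III-4 SS, III-5 ss, III-6 SS, III-7 SS, III-8 SS, III-9 SS.
In this assignment every recorded phenotype matches its genotype and every non-founder's genotype is obtainable from its parents' genotypes, so the pedigree is consistent.

Yes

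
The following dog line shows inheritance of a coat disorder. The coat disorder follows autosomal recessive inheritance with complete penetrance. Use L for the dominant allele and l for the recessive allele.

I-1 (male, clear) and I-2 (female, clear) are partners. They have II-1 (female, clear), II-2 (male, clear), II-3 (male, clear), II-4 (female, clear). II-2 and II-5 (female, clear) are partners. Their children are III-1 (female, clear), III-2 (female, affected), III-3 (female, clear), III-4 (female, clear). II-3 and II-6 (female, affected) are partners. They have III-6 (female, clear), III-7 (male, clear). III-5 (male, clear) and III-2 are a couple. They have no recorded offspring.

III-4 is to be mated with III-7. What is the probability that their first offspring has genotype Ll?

II-2 is clear so carries L and passed l to III-2 (ll), so II-2 is Ll.
II-5 is clear so carries L and passed l to III-2 (ll), so II-5 is Ll.
III-4 is a clear offspring of II-2 (Ll) × II-5 (Ll), whose cross gives 1/4 LL : 1/2 Ll : 1/4 ll; conditioning on being clear, III-4 is LL with probability 1/3, Ll with probability 2/3.
III-7 is clear so carries L and received l from II-6 (ll), so III-7 is Ll.
Summing over parental genotype combinations, P(offspring has genotype Ll) = 1/3·1/2 + 2/3·1/2 = 1/2.

1/2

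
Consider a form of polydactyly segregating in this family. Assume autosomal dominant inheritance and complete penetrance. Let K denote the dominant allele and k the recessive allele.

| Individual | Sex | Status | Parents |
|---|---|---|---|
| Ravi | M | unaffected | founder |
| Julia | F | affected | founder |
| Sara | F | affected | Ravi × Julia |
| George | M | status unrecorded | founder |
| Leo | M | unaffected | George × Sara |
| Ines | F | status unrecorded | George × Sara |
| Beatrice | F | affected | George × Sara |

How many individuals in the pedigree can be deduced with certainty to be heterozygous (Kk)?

1

Obligate heterozygotes: Sara is affected so carries K and received k from Ravi (kk), so Sara is Kk.
Every other individual is either homozygous by phenotype or has at least one consistent homozygous assignment, so the count is 1.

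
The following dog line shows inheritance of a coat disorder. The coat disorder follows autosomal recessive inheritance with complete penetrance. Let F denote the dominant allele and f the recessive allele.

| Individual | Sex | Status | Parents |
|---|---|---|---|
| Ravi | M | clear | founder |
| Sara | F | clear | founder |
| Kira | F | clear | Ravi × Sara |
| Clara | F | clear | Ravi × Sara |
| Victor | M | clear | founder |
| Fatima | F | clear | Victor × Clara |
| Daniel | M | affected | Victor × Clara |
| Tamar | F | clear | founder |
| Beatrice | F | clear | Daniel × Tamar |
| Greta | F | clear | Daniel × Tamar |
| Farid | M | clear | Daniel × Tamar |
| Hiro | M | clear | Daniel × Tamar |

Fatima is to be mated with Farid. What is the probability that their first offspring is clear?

Victor is clear so carries F and passed f to Daniel (ff), so Victor is Ff.
Clara is clear so carries F and passed f to Daniel (ff), so Clara is Ff.
Fatima is a clear offspring of Victor (Ff) × Clara (Ff), whose cross gives 1/4 FF : 1/2 Ff : 1/4 ff; conditioning on being clear, Fatima is FF with probability 1/3, Ff with probability 2/3.
Farid is clear so carries F and received f from Daniel (ff), so Farid is Ff.
Summing over parental genotype combinations, P(offspring is clear) = 1/3·1 + 2/3·3/4 = 5/6.

5/6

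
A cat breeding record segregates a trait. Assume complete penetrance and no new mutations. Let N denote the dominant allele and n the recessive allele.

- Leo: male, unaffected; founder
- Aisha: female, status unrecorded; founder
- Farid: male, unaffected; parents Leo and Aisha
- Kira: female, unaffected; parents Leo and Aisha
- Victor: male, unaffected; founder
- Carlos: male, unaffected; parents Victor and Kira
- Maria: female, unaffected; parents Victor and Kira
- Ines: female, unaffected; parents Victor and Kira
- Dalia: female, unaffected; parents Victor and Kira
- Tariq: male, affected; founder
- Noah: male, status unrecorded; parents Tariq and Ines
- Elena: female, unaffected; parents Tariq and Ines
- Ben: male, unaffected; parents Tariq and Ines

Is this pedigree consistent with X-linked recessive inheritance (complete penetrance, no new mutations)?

A consistent assignment under X-linked recessive exists: Leo X^N Y, Aisha X^N X^N, Farid X^N Y, Kira X^N X^N, Victor X^N Y, Carlos X^N Y, Maria X^N X^N, Ines X^N X^N, Dalia X^N X^N, Tariq X^n Y, Noah X^N Y, Elena X^N X^n, Ben X^N Y.
In this assignment every recorded phenotype matches its genotype and every non-founder's genotype is obtainable from its parents' genotypes, so the pedigree is consistent.

Yes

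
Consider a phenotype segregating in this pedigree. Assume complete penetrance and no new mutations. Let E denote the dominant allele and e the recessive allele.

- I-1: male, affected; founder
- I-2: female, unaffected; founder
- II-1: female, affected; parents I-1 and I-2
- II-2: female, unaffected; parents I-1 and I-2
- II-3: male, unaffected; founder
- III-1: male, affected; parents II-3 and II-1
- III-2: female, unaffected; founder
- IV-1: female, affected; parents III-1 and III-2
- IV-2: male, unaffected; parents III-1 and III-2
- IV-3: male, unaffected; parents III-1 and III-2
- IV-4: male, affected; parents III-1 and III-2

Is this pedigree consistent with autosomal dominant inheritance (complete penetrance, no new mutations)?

A consistent assignment under autosomal dominant exists: I-1 Ee, I-2 ee, II-1 Ee, II-2 ee, II-3 ee, III-1 Ee, III-2 ee, IV-1 Ee, IV-2 ee, IV-3 ee, IV-4 Ee.
In this assignment every recorded phenotype matches its genotype and every non-founder's genotype is obtainable from its parents' genotypes, so the pedigree is consistent.

Yes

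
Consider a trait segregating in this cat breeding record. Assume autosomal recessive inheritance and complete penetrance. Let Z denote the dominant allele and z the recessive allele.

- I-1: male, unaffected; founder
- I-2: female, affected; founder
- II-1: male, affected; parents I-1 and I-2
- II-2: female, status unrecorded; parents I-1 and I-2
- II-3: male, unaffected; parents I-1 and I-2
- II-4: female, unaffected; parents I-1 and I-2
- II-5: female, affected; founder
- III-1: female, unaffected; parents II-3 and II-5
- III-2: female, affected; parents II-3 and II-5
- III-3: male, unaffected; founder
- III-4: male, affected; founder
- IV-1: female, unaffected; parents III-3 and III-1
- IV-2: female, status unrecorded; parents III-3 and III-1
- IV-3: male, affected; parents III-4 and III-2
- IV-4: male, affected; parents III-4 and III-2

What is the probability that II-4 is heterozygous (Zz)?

II-4 is unaffected so carries Z and received z from I-2 (zz), so II-4 is Zz, giving P(Zz) = 1.

1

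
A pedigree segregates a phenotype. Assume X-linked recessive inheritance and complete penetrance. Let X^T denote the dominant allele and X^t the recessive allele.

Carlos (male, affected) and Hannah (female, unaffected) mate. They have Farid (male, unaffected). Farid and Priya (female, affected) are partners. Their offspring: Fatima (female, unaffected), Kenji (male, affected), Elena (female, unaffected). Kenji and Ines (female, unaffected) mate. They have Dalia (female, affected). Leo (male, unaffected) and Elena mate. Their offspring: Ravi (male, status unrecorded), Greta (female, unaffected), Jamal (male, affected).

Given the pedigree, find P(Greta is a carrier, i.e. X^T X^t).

Leo is unaffected, so Leo is X^T Y.
Elena is unaffected so carries T and received t from Priya (X^t X^t), so Elena is X^T X^t.
Their cross gives offspring ratios 1/2 X^T X^T : 1/2 X^T X^t. Conditioning on Greta being unaffected, P(X^T X^t) = 1/2 / 1 = 1/2.

1/2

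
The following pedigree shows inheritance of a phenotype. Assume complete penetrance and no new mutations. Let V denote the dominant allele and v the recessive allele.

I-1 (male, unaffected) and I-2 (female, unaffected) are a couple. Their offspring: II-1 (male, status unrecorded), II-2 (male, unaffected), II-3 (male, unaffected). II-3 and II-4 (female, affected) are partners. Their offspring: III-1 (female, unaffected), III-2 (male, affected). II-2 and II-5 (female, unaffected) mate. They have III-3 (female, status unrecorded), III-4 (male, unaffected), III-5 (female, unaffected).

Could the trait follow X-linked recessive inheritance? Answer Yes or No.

A consistent assignment under X-linked recessive exists: I-1 X^V Y, I-2 X^V X^V, II-1 X^V Y, II-2 X^V Y, II-3 X^V Y, II-4 X^v X^v, II-5 X^V X^V, III-1 X^V X^v, III-2 X^v Y, III-3 X^V X^V, III-4 X^V Y, III-5 X^V X^V.
In this assignment every recorded phenotype matches its genotype and every non-founder's genotype is obtainable from its parents' genotypes, so the pedigree is consistent.

Yes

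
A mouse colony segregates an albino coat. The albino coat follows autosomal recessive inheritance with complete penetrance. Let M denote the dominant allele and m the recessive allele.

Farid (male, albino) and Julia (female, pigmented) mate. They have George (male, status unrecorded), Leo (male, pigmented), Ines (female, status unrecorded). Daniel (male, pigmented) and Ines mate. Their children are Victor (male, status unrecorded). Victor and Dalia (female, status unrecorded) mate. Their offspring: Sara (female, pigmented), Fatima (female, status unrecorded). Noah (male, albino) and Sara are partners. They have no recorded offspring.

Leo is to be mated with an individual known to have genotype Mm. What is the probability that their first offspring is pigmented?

3/4

Leo is pigmented so carries M and received m from Farid (mm), so Leo is Mm.
The cross gives 1/4 MM : 1/2 Mm : 1/4 mm, so P(offspring is pigmented) = 3/4.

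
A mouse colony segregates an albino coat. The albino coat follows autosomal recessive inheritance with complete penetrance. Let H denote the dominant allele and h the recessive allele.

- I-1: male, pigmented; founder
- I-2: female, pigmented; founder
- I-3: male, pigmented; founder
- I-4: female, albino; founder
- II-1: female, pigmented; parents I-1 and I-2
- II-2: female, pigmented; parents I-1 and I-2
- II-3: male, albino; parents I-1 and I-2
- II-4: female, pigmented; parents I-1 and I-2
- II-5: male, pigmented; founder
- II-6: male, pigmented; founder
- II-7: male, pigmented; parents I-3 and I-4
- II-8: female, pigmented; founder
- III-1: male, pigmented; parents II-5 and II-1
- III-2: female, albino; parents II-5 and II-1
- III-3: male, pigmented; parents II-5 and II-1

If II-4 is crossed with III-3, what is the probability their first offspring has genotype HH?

I-1 is pigmented so carries H and passed h to II-3 (hh), so I-1 is Hh.
I-2 is pigmented so carries H and passed h to II-3 (hh), so I-2 is Hh.
II-4 is a pigmented offspring of I-1 (Hh) × I-2 (Hh), whose cross gives 1/4 HH : 1/2 Hh : 1/4 hh; conditioning on being pigmented, II-4 is HH with probability 1/3, Hh with probability 2/3.
II-5 is pigmented so carries H and passed h to III-2 (hh), so II-5 is Hh.
II-1 is pigmented so carries H and passed h to III-2 (hh), so II-1 is Hh.
III-3 is a pigmented offspring of II-5 (Hh) × II-1 (Hh), whose cross gives 1/4 HH : 1/2 Hh : 1/4 hh; conditioning on being pigmented, III-3 is HH with probability 1/3, Hh with probability 2/3.
Summing over parental genotype combinations, P(offspring has genotype HH) = 1/9·1 + 2/9·1/2 + 2/9·1/2 + 4/9·1/4 = 4/9.

4/9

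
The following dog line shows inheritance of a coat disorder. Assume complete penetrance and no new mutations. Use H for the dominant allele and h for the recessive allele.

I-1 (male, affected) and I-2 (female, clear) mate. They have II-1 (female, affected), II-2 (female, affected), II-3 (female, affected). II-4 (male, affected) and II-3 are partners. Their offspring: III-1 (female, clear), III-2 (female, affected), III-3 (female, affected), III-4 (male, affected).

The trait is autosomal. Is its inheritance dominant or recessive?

dominant

II-4 and II-3 are both affected yet have a clear child III-1. Under a recessive model two affected parents are homozygous and every child would be affected, so the trait cannot be recessive.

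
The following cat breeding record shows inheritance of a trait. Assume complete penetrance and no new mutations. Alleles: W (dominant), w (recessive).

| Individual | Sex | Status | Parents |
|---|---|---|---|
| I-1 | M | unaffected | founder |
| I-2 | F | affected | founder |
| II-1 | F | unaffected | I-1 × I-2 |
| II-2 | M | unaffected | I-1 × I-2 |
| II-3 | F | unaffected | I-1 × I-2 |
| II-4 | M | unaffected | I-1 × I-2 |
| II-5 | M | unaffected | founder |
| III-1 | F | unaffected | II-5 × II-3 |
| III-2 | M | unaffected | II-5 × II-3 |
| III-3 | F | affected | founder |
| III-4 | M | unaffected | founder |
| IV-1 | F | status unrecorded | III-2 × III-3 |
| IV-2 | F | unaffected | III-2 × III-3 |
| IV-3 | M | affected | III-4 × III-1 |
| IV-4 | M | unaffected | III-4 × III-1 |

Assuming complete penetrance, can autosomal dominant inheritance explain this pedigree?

No

Under autosomal dominant, IV-3 (affected, male) cannot arise from III-4 (unaffected) × III-1 (unaffected).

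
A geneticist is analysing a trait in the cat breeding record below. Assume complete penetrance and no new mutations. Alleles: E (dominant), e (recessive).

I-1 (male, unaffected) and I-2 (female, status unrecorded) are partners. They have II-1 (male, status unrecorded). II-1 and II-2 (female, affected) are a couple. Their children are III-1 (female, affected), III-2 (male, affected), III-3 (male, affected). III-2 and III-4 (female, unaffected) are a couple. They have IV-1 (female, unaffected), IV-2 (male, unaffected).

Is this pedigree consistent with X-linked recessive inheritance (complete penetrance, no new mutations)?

A consistent assignment under X-linked recessive exists: I-1 X^E Y, I-2 X^E X^e, II-1 X^e Y, II-2 X^e X^e, III-1 X^e X^e, III-2 X^e Y, III-3 X^e Y, III-4 X^E X^E, IV-1 X^E X^e, IV-2 X^E Y.
In this assignment every recorded phenotype matches its genotype and every non-founder's genotype is obtainable from its parents' genotypes, so the pedigree is consistent.

Yes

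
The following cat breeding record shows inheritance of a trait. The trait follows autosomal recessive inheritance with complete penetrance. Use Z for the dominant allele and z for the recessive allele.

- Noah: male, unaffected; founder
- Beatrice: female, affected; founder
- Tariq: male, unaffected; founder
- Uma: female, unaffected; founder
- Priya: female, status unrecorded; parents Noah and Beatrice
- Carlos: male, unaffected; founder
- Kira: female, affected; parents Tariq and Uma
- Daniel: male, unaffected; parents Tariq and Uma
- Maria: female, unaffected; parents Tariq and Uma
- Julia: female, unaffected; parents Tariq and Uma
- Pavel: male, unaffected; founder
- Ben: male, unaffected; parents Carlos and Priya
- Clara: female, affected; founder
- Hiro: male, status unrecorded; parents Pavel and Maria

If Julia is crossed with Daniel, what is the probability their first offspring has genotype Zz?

4/9

Tariq is unaffected so carries Z and passed z to Kira (zz), so Tariq is Zz.
Uma is unaffected so carries Z and passed z to Kira (zz), so Uma is Zz.
Julia is an unaffected offspring of Tariq (Zz) × Uma (Zz), whose cross gives 1/4 ZZ : 1/2 Zz : 1/4 zz; conditioning on being unaffected, Julia is ZZ with probability 1/3, Zz with probability 2/3.
Daniel is an unaffected offspring of Tariq (Zz) × Uma (Zz), whose cross gives 1/4 ZZ : 1/2 Zz : 1/4 zz; conditioning on being unaffected, Daniel is ZZ with probability 1/3, Zz with probability 2/3.
Summing over parental genotype combinations, P(offspring has genotype Zz) = 2/9·1/2 + 2/9·1/2 + 4/9·1/2 = 4/9.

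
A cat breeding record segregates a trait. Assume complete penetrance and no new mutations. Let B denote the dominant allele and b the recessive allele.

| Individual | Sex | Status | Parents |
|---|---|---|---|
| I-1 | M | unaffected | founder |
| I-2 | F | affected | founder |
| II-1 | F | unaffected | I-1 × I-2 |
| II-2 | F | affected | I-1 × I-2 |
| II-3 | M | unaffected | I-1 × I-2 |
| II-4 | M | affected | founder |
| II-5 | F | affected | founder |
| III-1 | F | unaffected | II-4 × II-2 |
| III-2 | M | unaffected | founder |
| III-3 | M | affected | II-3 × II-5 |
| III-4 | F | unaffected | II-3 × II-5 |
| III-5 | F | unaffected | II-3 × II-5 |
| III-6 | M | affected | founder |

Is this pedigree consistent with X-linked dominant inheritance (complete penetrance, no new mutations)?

No

Under X-linked dominant, III-1 (unaffected, female) cannot arise from II-4 (affected) × II-2 (affected).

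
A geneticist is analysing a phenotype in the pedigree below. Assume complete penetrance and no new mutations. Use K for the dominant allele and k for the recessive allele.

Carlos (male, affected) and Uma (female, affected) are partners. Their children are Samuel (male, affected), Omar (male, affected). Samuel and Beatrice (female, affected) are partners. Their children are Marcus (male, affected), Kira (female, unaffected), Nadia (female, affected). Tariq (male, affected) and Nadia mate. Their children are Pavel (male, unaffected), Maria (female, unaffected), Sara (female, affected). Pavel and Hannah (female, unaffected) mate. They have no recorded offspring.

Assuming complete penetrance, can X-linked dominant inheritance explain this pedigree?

No

Under X-linked dominant, Kira (unaffected, female) cannot arise from Samuel (affected) × Beatrice (affected).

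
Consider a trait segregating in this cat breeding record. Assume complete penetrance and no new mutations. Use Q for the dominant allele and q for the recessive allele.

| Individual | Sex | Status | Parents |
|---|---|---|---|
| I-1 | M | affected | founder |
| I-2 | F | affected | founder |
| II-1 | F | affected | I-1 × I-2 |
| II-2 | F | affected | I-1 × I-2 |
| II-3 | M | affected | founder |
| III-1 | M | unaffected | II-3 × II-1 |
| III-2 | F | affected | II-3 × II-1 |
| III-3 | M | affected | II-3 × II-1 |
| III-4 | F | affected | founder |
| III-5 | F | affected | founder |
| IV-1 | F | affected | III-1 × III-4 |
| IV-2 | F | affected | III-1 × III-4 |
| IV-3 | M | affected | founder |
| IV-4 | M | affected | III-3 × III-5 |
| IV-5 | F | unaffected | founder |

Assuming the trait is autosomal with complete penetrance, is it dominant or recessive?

dominant

II-3 and II-1 are both affected yet have an unaffected child III-1. Under a recessive model two affected parents are homozygous and every child would be affected, so the trait cannot be recessive.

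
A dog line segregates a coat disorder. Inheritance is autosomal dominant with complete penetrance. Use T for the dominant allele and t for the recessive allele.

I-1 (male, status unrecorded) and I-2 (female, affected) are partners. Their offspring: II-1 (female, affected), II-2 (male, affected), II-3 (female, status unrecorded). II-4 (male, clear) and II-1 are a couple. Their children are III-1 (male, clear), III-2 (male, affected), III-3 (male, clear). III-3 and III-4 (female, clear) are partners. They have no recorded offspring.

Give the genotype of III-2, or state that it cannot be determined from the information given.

From phenotype alone, III-2 is TT or Tt.
III-2 is affected so carries T and received t from II-4 (tt), so III-2 is Tt.

Tt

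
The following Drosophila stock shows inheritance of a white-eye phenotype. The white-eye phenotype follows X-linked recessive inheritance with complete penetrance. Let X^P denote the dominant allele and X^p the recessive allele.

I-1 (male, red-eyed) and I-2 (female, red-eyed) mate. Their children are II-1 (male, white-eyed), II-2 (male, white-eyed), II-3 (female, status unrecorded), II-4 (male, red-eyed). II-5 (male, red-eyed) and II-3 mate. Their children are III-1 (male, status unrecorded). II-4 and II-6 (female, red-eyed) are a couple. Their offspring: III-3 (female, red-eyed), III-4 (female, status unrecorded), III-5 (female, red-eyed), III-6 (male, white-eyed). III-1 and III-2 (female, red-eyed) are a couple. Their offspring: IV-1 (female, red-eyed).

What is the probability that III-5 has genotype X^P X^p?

II-4 is red-eyed, so II-4 is X^P Y.
II-6 is red-eyed so carries P and passed p to III-6 (X^p Y), so II-6 is X^P X^p.
Their cross gives offspring ratios 1/2 X^P X^P : 1/2 X^P X^p. Conditioning on III-5 being red-eyed, P(X^P X^p) = 1/2 / 1 = 1/2.

1/2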